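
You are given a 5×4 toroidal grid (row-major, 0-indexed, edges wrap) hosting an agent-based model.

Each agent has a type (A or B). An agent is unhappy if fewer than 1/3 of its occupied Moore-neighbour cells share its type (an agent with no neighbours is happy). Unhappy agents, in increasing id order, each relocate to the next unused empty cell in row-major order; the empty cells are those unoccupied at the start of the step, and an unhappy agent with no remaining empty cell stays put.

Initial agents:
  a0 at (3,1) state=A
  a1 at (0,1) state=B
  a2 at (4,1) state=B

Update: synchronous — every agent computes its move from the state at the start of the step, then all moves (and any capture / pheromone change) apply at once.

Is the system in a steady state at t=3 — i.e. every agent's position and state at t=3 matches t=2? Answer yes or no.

no

t=1: a0@(0,0):A a1@(0,1):B a2@(4,1):B
t=2: a0@(0,2):A a1@(0,1):B a2@(4,1):B
t=3: a0@(0,0):A a1@(0,1):B a2@(4,1):B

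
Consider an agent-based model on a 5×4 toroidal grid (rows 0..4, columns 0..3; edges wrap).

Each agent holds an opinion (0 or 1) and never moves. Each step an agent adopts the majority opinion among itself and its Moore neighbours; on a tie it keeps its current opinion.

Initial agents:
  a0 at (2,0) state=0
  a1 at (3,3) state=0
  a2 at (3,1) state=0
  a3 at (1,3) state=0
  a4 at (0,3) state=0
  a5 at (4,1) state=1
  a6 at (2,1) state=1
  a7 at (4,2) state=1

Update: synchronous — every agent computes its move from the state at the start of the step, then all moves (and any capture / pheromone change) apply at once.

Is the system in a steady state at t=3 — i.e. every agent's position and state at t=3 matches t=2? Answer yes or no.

t=1: a0@(2,0):0 a1@(3,3):0 a2@(3,1):1 a3@(1,3):0 a4@(0,3):0 a5@(4,1):1 a6@(2,1):0 a7@(4,2):0
t=2: a0@(2,0):0 a1@(3,3):0 a2@(3,1):0 a3@(1,3):0 a4@(0,3):0 a5@(4,1):1 a6@(2,1):0 a7@(4,2):0
t=3: a0@(2,0):0 a1@(3,3):0 a2@(3,1):0 a3@(1,3):0 a4@(0,3):0 a5@(4,1):0 a6@(2,1):0 a7@(4,2):0

no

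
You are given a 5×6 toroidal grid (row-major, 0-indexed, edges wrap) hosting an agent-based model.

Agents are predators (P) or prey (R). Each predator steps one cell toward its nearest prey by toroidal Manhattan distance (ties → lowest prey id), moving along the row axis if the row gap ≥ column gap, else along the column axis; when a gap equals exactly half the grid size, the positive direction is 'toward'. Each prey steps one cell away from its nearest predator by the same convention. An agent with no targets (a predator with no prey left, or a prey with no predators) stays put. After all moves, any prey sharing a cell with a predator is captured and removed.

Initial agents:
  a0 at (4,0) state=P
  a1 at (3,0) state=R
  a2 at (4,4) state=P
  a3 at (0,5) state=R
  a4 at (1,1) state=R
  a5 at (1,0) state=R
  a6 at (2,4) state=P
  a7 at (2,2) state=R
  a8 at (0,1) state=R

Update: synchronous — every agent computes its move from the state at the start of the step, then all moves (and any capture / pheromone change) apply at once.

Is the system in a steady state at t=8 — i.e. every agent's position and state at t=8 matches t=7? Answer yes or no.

no

t=1: a0@(3,0):P a1@(2,0):R a2@(0,4):P a3@(1,5):R a4@(2,1):R a5@(2,0):R a6@(2,3):P a7@(2,1):R a8@(1,1):R
t=2: a0@(2,0):P a1@(1,0):R a2@(1,4):P a3@(2,5):R a4@(1,1):R a5@(1,0):R a6@(2,2):P a7@(1,1):R a8@(0,1):R
t=3: a0@(1,0):P a1@(0,0):R a2@(1,5):P a3@(2,4):R a4@(0,1):R a5@(0,0):R a6@(1,2):P a7@(0,1):R a8@(4,1):R
t=4: a0@(0,0):P a1@(4,0):R a2@(0,5):P a3@(3,4):R a4@(4,1):R a5@(4,0):R a6@(0,2):P a7@(4,1):R a8@(3,1):R
t=5: a0@(4,0):P a1@(3,0):R a2@(4,5):P a3@(2,4):R a4@(3,1):R a5@(3,0):R a6@(4,2):P a7@(3,1):R a8@(2,1):R
t=6: a0@(3,0):P a1@(2,0):R a2@(3,5):P a3@(1,4):R a4@(2,1):R a5@(2,0):R a6@(3,2):P a7@(2,1):R a8@(1,1):R
t=7: a0@(2,0):P a1@(1,0):R a2@(2,5):P a3@(0,4):R a4@(1,1):R a5@(1,0):R a6@(2,2):P a7@(1,1):R a8@(0,1):R
t=8: a0@(1,0):P a1@(0,0):R a2@(1,5):P a3@(4,4):R a4@(0,1):R a5@(0,0):R a6@(1,2):P a7@(0,1):R a8@(4,1):R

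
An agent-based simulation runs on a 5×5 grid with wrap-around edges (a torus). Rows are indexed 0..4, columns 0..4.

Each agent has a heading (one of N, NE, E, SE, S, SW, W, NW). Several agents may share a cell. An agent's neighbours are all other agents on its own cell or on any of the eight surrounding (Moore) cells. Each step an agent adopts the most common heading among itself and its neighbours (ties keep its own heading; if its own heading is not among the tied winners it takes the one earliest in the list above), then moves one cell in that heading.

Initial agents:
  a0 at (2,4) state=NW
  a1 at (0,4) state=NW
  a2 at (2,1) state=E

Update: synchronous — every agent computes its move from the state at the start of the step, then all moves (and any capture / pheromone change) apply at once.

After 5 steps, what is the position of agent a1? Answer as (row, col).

t=1: a0@(1,3):NW a1@(4,3):NW a2@(2,2):E
t=2: a0@(0,2):NW a1@(3,2):NW a2@(2,3):E
t=3: a0@(4,1):NW a1@(2,1):NW a2@(2,4):E
t=4: a0@(3,0):NW a1@(1,0):NW a2@(2,0):E
t=5: a0@(2,4):NW a1@(0,4):NW a2@(1,4):NW

(0, 4)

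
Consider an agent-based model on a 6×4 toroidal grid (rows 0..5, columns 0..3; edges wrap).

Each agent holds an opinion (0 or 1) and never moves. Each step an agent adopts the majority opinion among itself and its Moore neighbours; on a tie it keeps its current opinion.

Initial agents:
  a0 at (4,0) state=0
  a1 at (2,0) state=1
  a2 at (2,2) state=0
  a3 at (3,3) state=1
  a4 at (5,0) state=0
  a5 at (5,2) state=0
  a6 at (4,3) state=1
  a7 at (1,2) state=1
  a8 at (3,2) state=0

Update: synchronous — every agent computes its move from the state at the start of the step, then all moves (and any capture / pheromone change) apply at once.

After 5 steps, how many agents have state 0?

t=1: a0@(4,0):0 a1@(2,0):1 a2@(2,2):0 a3@(3,3):1 a4@(5,0):0 a5@(5,2):0 a6@(4,3):0 a7@(1,2):1 a8@(3,2):0
t=2: a0@(4,0):0 a1@(2,0):1 a2@(2,2):0 a3@(3,3):0 a4@(5,0):0 a5@(5,2):0 a6@(4,3):0 a7@(1,2):1 a8@(3,2):0
t=3: (unchanged — steady state)

7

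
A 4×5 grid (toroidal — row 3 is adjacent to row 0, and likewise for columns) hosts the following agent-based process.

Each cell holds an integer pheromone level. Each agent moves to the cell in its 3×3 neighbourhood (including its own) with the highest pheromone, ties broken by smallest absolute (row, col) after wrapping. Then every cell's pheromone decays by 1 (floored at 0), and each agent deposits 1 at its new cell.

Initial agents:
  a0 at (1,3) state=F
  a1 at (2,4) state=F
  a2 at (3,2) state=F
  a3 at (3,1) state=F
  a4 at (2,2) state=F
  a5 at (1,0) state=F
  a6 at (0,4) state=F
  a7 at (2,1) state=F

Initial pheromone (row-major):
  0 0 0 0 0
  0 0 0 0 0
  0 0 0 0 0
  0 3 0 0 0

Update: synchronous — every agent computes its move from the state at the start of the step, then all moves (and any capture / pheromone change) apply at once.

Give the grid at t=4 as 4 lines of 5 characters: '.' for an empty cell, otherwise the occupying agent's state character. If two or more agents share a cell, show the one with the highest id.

.....
.....
.....
.F...

t=1: a0@(0,2) a1@(1,0) a2@(3,1) a3@(3,1) a4@(3,1) a5@(0,0) a6@(0,0) a7@(3,1) | pheromone: 2 0 1 0 0 / 1 0 0 0 0 / 0 0 0 0 0 / 0 6 0 0 0
t=2: a0@(3,1) a1@(0,0) a2@(3,1) a3@(3,1) a4@(3,1) a5@(3,1) a6@(3,1) a7@(3,1) | pheromone: 2 0 0 0 0 / 0 0 0 0 0 / 0 0 0 0 0 / 0 12 0 0 0
t=3: a0@(3,1) a1@(3,1) a2@(3,1) a3@(3,1) a4@(3,1) a5@(3,1) a6@(3,1) a7@(3,1) | pheromone: 1 0 0 0 0 / 0 0 0 0 0 / 0 0 0 0 0 / 0 19 0 0 0
t=4: a0@(3,1) a1@(3,1) a2@(3,1) a3@(3,1) a4@(3,1) a5@(3,1) a6@(3,1) a7@(3,1) | pheromone: 0 0 0 0 0 / 0 0 0 0 0 / 0 0 0 0 0 / 0 26 0 0 0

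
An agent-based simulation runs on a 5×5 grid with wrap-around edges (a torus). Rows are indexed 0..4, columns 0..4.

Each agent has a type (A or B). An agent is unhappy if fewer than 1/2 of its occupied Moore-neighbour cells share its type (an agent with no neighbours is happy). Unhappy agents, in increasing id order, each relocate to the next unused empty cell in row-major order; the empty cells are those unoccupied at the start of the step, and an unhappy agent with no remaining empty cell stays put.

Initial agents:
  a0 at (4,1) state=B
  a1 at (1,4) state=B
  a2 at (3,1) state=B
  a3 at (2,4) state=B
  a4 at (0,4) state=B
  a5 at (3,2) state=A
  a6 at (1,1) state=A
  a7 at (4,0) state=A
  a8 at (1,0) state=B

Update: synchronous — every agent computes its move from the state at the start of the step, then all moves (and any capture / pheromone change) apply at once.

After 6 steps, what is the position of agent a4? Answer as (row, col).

(0, 4)

t=1: a0@(0,0):B a1@(1,4):B a2@(0,1):B a3@(2,4):B a4@(0,4):B a5@(0,2):A a6@(0,3):A a7@(1,2):A a8@(1,0):B
t=2: (unchanged — steady state)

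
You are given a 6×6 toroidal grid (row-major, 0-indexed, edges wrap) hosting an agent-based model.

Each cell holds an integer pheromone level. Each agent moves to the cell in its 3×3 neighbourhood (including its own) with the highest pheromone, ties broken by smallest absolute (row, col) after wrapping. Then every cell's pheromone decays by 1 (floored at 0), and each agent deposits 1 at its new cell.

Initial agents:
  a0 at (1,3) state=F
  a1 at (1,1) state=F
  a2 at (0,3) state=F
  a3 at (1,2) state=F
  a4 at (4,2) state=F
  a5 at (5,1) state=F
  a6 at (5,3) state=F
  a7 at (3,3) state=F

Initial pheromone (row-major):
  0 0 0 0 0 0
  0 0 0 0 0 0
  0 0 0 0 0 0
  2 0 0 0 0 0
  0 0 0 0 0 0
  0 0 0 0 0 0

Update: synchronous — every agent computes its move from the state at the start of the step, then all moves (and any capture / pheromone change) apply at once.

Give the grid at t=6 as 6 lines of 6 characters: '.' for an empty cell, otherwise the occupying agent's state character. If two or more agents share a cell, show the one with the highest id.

F.F...
......
..F...
......
......
......

t=1: a0@(0,2) a1@(0,0) a2@(0,2) a3@(0,1) a4@(3,1) a5@(0,0) a6@(0,2) a7@(2,2) | pheromone: 2 1 3 0 0 0 / 0 0 0 0 0 0 / 0 0 1 0 0 0 / 1 1 0 0 0 0 / 0 0 0 0 0 0 / 0 0 0 0 0 0
t=2: a0@(0,2) a1@(0,0) a2@(0,2) a3@(0,2) a4@(2,2) a5@(0,0) a6@(0,2) a7@(2,2) | pheromone: 3 0 6 0 0 0 / 0 0 0 0 0 0 / 0 0 2 0 0 0 / 0 0 0 0 0 0 / 0 0 0 0 0 0 / 0 0 0 0 0 0
t=3: a0@(0,2) a1@(0,0) a2@(0,2) a3@(0,2) a4@(2,2) a5@(0,0) a6@(0,2) a7@(2,2) | pheromone: 4 0 9 0 0 0 / 0 0 0 0 0 0 / 0 0 3 0 0 0 / 0 0 0 0 0 0 / 0 0 0 0 0 0 / 0 0 0 0 0 0
t=4: a0@(0,2) a1@(0,0) a2@(0,2) a3@(0,2) a4@(2,2) a5@(0,0) a6@(0,2) a7@(2,2) | pheromone: 5 0 12 0 0 0 / 0 0 0 0 0 0 / 0 0 4 0 0 0 / 0 0 0 0 0 0 / 0 0 0 0 0 0 / 0 0 0 0 0 0
t=5: a0@(0,2) a1@(0,0) a2@(0,2) a3@(0,2) a4@(2,2) a5@(0,0) a6@(0,2) a7@(2,2) | pheromone: 6 0 15 0 0 0 / 0 0 0 0 0 0 / 0 0 5 0 0 0 / 0 0 0 0 0 0 / 0 0 0 0 0 0 / 0 0 0 0 0 0
t=6: a0@(0,2) a1@(0,0) a2@(0,2) a3@(0,2) a4@(2,2) a5@(0,0) a6@(0,2) a7@(2,2) | pheromone: 7 0 18 0 0 0 / 0 0 0 0 0 0 / 0 0 6 0 0 0 / 0 0 0 0 0 0 / 0 0 0 0 0 0 / 0 0 0 0 0 0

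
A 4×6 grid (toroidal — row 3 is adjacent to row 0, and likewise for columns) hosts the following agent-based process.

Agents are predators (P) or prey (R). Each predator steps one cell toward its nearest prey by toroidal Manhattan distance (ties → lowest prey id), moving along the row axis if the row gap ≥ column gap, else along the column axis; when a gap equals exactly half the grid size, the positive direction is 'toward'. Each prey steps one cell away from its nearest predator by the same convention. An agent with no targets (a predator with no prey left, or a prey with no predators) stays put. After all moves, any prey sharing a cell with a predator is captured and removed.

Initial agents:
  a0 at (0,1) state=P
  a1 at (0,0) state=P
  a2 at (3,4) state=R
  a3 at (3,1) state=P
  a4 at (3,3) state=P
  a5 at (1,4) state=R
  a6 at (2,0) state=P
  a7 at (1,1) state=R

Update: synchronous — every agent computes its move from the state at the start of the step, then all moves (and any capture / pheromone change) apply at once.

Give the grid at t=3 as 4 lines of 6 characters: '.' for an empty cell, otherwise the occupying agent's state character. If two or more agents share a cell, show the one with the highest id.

RR....
...R..
.P....
PP....

t=1: a0@(1,1):P a1@(1,0):P a2@(3,5):R a3@(0,1):P a4@(3,4):P a5@(1,3):R a6@(1,0):P a7@(2,1):R
t=2: a0@(2,1):P a1@(2,0):P a2@(3,0):R a3@(1,1):P a4@(3,5):P a5@(1,4):R a6@(2,0):P a7@(3,1):R
t=3: a0@(3,1):P a1@(3,0):P a2@(0,0):R a3@(2,1):P a4@(3,0):P a5@(1,3):R a6@(3,0):P a7@(0,1):R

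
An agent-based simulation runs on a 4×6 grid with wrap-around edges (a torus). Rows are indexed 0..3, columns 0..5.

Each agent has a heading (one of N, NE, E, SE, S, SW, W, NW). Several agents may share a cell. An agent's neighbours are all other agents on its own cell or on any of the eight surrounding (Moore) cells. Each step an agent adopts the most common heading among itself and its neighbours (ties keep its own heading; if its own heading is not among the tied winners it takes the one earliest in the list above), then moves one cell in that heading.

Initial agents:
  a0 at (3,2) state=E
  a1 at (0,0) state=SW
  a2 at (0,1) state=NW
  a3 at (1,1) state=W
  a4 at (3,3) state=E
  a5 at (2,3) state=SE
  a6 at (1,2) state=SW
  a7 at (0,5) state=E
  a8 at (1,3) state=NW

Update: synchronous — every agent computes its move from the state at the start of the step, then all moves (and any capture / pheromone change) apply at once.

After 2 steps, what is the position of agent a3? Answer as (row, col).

t=1: a0@(3,3):E a1@(1,5):SW a2@(1,0):SW a3@(2,0):SW a4@(3,4):E a5@(2,4):E a6@(0,1):NW a7@(0,0):E a8@(0,2):NW
t=2: a0@(3,4):E a1@(2,4):SW a2@(2,5):SW a3@(3,5):SW a4@(3,5):E a5@(2,5):E a6@(3,0):NW a7@(1,5):SW a8@(3,1):NW

(3, 5)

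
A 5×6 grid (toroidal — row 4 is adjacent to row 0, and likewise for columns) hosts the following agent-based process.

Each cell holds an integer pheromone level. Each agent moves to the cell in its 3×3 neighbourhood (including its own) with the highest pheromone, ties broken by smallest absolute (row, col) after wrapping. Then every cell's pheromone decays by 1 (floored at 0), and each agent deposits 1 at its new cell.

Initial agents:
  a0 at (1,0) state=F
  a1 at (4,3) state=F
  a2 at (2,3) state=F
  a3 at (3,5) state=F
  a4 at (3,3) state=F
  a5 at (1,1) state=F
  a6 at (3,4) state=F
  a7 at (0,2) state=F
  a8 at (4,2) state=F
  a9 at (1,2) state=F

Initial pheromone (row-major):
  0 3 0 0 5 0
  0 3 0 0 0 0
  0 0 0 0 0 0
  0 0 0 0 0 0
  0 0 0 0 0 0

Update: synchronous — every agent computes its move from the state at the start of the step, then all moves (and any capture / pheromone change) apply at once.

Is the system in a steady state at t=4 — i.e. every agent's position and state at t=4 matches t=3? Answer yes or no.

yes

t=1: a0@(0,1) a1@(0,4) a2@(1,2) a3@(2,0) a4@(2,2) a5@(0,1) a6@(2,3) a7@(0,1) a8@(0,1) a9@(0,1) | pheromone: 0 7 0 0 5 0 / 0 2 1 0 0 0 / 1 0 1 1 0 0 / 0 0 0 0 0 0 / 0 0 0 0 0 0
t=2: a0@(0,1) a1@(0,4) a2@(0,1) a3@(1,1) a4@(1,1) a5@(0,1) a6@(1,2) a7@(0,1) a8@(0,1) a9@(0,1) | pheromone: 0 12 0 0 5 0 / 0 3 1 0 0 0 / 0 0 0 0 0 0 / 0 0 0 0 0 0 / 0 0 0 0 0 0
t=3: a0@(0,1) a1@(0,4) a2@(0,1) a3@(0,1) a4@(0,1) a5@(0,1) a6@(0,1) a7@(0,1) a8@(0,1) a9@(0,1) | pheromone: 0 20 0 0 5 0 / 0 2 0 0 0 0 / 0 0 0 0 0 0 / 0 0 0 0 0 0 / 0 0 0 0 0 0
t=4: a0@(0,1) a1@(0,4) a2@(0,1) a3@(0,1) a4@(0,1) a5@(0,1) a6@(0,1) a7@(0,1) a8@(0,1) a9@(0,1) | pheromone: 0 28 0 0 5 0 / 0 1 0 0 0 0 / 0 0 0 0 0 0 / 0 0 0 0 0 0 / 0 0 0 0 0 0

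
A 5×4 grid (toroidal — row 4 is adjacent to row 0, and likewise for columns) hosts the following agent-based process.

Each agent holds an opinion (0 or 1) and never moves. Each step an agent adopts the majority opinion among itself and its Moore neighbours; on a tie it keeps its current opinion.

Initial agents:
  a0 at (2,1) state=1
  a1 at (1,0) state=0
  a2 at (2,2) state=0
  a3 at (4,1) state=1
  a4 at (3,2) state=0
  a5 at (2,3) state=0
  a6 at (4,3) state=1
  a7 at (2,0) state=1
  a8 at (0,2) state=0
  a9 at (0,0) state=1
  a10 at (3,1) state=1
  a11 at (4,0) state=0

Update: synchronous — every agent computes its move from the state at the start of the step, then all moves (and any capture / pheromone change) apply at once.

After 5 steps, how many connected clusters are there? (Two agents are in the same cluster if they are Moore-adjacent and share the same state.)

t=1: a0@(2,1):1 a1@(1,0):1 a2@(2,2):0 a3@(4,1):1 a4@(3,2):1 a5@(2,3):0 a6@(4,3):0 a7@(2,0):1 a8@(0,2):1 a9@(0,0):1 a10@(3,1):1 a11@(4,0):1
t=2: a0@(2,1):1 a1@(1,0):1 a2@(2,2):1 a3@(4,1):1 a4@(3,2):1 a5@(2,3):1 a6@(4,3):1 a7@(2,0):1 a8@(0,2):1 a9@(0,0):1 a10@(3,1):1 a11@(4,0):1
t=3: (unchanged — steady state)

1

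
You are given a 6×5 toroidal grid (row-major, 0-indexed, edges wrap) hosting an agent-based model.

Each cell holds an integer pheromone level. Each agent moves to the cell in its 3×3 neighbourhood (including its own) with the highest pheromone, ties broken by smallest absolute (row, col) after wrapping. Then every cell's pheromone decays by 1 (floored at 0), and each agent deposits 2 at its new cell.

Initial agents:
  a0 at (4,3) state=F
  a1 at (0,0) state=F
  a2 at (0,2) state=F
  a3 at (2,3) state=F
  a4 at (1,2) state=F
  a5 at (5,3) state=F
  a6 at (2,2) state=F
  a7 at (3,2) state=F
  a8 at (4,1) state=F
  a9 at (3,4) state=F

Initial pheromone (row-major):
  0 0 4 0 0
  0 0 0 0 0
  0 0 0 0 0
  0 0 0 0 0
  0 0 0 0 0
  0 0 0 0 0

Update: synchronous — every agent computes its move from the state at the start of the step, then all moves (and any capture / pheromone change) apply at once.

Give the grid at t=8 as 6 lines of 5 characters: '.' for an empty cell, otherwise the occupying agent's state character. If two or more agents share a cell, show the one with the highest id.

..F..
.....
.....
.....
.....
.....

t=1: a0@(3,2) a1@(0,0) a2@(0,2) a3@(1,2) a4@(0,2) a5@(0,2) a6@(1,1) a7@(2,1) a8@(3,0) a9@(2,0) | pheromone: 2 0 9 0 0 / 0 2 2 0 0 / 2 2 0 0 0 / 2 0 2 0 0 / 0 0 0 0 0 / 0 0 0 0 0
t=2: a0@(2,1) a1@(0,0) a2@(0,2) a3@(0,2) a4@(0,2) a5@(0,2) a6@(0,2) a7@(1,1) a8@(2,0) a9@(1,1) | pheromone: 3 0 18 0 0 / 0 5 1 0 0 / 3 3 0 0 0 / 1 0 1 0 0 / 0 0 0 0 0 / 0 0 0 0 0
t=3: a0@(1,1) a1@(1,1) a2@(0,2) a3@(0,2) a4@(0,2) a5@(0,2) a6@(0,2) a7@(0,2) a8@(1,1) a9@(0,2) | pheromone: 2 0 31 0 0 / 0 10 0 0 0 / 2 2 0 0 0 / 0 0 0 0 0 / 0 0 0 0 0 / 0 0 0 0 0
t=4: a0@(0,2) a1@(0,2) a2@(0,2) a3@(0,2) a4@(0,2) a5@(0,2) a6@(0,2) a7@(0,2) a8@(0,2) a9@(0,2) | pheromone: 1 0 50 0 0 / 0 9 0 0 0 / 1 1 0 0 0 / 0 0 0 0 0 / 0 0 0 0 0 / 0 0 0 0 0
t=5: a0@(0,2) a1@(0,2) a2@(0,2) a3@(0,2) a4@(0,2) a5@(0,2) a6@(0,2) a7@(0,2) a8@(0,2) a9@(0,2) | pheromone: 0 0 69 0 0 / 0 8 0 0 0 / 0 0 0 0 0 / 0 0 0 0 0 / 0 0 0 0 0 / 0 0 0 0 0
t=6: a0@(0,2) a1@(0,2) a2@(0,2) a3@(0,2) a4@(0,2) a5@(0,2) a6@(0,2) a7@(0,2) a8@(0,2) a9@(0,2) | pheromone: 0 0 88 0 0 / 0 7 0 0 0 / 0 0 0 0 0 / 0 0 0 0 0 / 0 0 0 0 0 / 0 0 0 0 0
t=7: a0@(0,2) a1@(0,2) a2@(0,2) a3@(0,2) a4@(0,2) a5@(0,2) a6@(0,2) a7@(0,2) a8@(0,2) a9@(0,2) | pheromone: 0 0 107 0 0 / 0 6 0 0 0 / 0 0 0 0 0 / 0 0 0 0 0 / 0 0 0 0 0 / 0 0 0 0 0
t=8: a0@(0,2) a1@(0,2) a2@(0,2) a3@(0,2) a4@(0,2) a5@(0,2) a6@(0,2) a7@(0,2) a8@(0,2) a9@(0,2) | pheromone: 0 0 126 0 0 / 0 5 0 0 0 / 0 0 0 0 0 / 0 0 0 0 0 / 0 0 0 0 0 / 0 0 0 0 0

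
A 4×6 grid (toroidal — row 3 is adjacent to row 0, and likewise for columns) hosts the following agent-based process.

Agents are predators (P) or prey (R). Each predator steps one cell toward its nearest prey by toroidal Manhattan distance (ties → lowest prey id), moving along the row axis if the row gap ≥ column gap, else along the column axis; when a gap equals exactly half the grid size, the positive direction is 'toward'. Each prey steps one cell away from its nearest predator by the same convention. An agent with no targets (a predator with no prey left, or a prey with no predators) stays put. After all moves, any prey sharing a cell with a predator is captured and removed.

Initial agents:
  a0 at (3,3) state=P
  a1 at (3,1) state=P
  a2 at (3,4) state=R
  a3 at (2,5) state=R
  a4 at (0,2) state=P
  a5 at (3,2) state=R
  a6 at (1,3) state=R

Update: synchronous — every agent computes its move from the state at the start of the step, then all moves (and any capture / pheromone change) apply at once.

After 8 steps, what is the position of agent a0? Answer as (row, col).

t=1: a0@(3,4):P a1@(3,2):P a2@(3,5):R a3@(2,0):R a4@(3,2):P a5@(3,1):R a6@(0,3):R
t=2: a0@(3,5):P a1@(3,1):P a2@(3,0):R a3@(2,1):R a4@(3,1):P a5@(3,0):R a6@(1,3):R
t=3: a0@(3,0):P a1@(3,0):P a2@(3,1):R a3@(1,1):R a4@(3,0):P a5@(3,1):R a6@(0,3):R
t=4: a0@(3,1):P a1@(3,1):P a2@(3,2):R a3@(0,1):R a4@(3,1):P a5@(3,2):R a6@(0,2):R
t=5: a0@(3,2):P a1@(3,2):P a2@(3,3):R a3@(1,1):R a4@(3,2):P a5@(3,3):R a6@(1,2):R
t=6: a0@(3,3):P a1@(3,3):P a2@(3,4):R a3@(0,1):R a4@(3,3):P a5@(3,4):R a6@(0,2):R
t=7: a0@(3,4):P a1@(3,4):P a2@(3,5):R a3@(0,0):R a4@(3,4):P a5@(3,5):R a6@(1,2):R
t=8: a0@(3,5):P a1@(3,5):P a2@(3,0):R a3@(0,1):R a4@(3,5):P a5@(3,0):R a6@(0,2):R

(3, 5)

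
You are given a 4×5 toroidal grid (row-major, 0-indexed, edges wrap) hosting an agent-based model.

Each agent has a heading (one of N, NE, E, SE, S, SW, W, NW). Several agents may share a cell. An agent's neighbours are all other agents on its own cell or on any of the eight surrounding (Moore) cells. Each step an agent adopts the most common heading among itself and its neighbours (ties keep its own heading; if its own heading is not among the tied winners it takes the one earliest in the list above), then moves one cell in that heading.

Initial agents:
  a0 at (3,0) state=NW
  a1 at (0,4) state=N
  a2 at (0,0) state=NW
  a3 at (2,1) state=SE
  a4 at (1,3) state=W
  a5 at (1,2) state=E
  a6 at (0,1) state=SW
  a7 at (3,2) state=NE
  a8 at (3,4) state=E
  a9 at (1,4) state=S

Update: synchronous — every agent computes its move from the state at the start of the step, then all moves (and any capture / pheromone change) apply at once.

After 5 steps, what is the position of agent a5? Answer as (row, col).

(1, 4)

t=1: a0@(2,4):NW a1@(3,3):NW a2@(3,4):NW a3@(3,2):SE a4@(1,2):W a5@(1,3):E a6@(3,0):NW a7@(2,3):NE a8@(2,3):NW a9@(2,4):S
t=2: a0@(1,3):NW a1@(2,2):NW a2@(2,3):NW a3@(2,1):NW a4@(1,1):W a5@(0,2):NW a6@(2,4):NW a7@(1,2):NW a8@(1,2):NW a9@(1,3):NW
t=3: a0@(0,2):NW a1@(1,1):NW a2@(1,2):NW a3@(1,0):NW a4@(0,0):NW a5@(3,1):NW a6@(1,3):NW a7@(0,1):NW a8@(0,1):NW a9@(0,2):NW
t=4: a0@(3,1):NW a1@(0,0):NW a2@(0,1):NW a3@(0,4):NW a4@(3,4):NW a5@(2,0):NW a6@(0,2):NW a7@(3,0):NW a8@(3,0):NW a9@(3,1):NW
t=5: a0@(2,0):NW a1@(3,4):NW a2@(3,0):NW a3@(3,3):NW a4@(2,3):NW a5@(1,4):NW a6@(3,1):NW a7@(2,4):NW a8@(2,4):NW a9@(2,0):NW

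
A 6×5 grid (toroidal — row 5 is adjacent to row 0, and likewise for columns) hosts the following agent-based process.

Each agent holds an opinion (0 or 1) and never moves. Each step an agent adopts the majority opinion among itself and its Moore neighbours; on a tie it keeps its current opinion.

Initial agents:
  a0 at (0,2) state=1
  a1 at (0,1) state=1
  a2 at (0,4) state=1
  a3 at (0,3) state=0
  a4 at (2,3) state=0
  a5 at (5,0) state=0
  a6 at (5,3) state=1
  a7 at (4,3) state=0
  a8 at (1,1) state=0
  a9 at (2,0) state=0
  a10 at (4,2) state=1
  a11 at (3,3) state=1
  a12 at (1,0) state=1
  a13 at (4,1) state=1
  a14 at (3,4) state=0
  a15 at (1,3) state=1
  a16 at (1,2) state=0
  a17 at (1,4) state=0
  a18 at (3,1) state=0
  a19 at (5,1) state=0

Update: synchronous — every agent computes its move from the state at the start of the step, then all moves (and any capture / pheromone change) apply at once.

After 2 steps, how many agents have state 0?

10

t=1: a0@(0,2):1 a1@(0,1):0 a2@(0,4):1 a3@(0,3):1 a4@(2,3):0 a5@(5,0):1 a6@(5,3):1 a7@(4,3):1 a8@(1,1):0 a9@(2,0):0 a10@(4,2):1 a11@(3,3):0 a12@(1,0):1 a13@(4,1):0 a14@(3,4):0 a15@(1,3):0 a16@(1,2):0 a17@(1,4):0 a18@(3,1):0 a19@(5,1):1
t=2: a0@(0,2):1 a1@(0,1):1 a2@(0,4):1 a3@(0,3):1 a4@(2,3):0 a5@(5,0):1 a6@(5,3):1 a7@(4,3):1 a8@(1,1):0 a9@(2,0):0 a10@(4,2):1 a11@(3,3):0 a12@(1,0):0 a13@(4,1):1 a14@(3,4):0 a15@(1,3):0 a16@(1,2):0 a17@(1,4):0 a18@(3,1):0 a19@(5,1):1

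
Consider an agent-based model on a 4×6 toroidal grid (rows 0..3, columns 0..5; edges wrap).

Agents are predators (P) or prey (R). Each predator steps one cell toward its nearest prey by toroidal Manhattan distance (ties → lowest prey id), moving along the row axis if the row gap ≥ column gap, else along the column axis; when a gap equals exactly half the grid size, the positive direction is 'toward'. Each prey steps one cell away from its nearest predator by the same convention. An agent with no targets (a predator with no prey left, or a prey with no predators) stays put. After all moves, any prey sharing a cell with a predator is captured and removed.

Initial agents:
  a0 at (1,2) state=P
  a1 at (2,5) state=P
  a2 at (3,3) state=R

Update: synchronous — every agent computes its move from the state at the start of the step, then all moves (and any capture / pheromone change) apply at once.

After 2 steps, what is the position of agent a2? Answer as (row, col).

(2, 4)

t=1: a0@(2,2):P a1@(2,4):P a2@(2,3):R
t=2: a0@(2,3):P a1@(2,3):P a2@(2,4):R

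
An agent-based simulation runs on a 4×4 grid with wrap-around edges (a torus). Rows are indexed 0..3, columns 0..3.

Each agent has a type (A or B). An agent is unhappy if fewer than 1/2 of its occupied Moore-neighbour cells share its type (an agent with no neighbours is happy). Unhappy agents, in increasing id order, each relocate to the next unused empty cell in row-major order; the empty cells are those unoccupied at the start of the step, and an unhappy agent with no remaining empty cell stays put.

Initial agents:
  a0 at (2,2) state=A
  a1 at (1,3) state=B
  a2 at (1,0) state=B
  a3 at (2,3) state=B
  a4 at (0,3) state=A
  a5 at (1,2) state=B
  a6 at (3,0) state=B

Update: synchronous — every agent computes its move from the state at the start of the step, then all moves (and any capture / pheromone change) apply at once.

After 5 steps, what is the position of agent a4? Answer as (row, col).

t=1: a0@(0,0):A a1@(1,3):B a2@(1,0):B a3@(2,3):B a4@(0,1):A a5@(1,2):B a6@(3,0):B
t=2: a0@(0,2):A a1@(1,3):B a2@(1,0):B a3@(2,3):B a4@(0,3):A a5@(1,2):B a6@(1,1):B
t=3: a0@(0,0):A a1@(1,3):B a2@(1,0):B a3@(2,3):B a4@(0,1):A a5@(1,2):B a6@(1,1):B
t=4: a0@(0,2):A a1@(1,3):B a2@(1,0):B a3@(2,3):B a4@(0,3):A a5@(1,2):B a6@(1,1):B
t=5: a0@(0,0):A a1@(1,3):B a2@(1,0):B a3@(2,3):B a4@(0,1):A a5@(1,2):B a6@(1,1):B

(0, 1)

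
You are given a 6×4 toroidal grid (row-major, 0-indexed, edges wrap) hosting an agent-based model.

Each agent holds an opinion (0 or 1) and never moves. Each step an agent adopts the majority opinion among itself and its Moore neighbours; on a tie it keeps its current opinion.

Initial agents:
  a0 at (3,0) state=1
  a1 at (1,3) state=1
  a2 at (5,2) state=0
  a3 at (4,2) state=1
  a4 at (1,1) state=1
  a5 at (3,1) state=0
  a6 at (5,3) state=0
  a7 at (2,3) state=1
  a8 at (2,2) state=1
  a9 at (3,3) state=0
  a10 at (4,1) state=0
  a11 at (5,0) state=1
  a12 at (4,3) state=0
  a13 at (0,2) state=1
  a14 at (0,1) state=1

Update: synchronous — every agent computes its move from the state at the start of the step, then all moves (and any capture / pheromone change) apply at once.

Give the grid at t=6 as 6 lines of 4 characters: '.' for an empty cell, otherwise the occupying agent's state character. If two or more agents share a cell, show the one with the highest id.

t=1: a0@(3,0):0 a1@(1,3):1 a2@(5,2):0 a3@(4,2):0 a4@(1,1):1 a5@(3,1):1 a6@(5,3):0 a7@(2,3):1 a8@(2,2):1 a9@(3,3):1 a10@(4,1):0 a11@(5,0):0 a12@(4,3):0 a13@(0,2):1 a14@(0,1):1
t=2: a0@(3,0):0 a1@(1,3):1 a2@(5,2):0 a3@(4,2):0 a4@(1,1):1 a5@(3,1):0 a6@(5,3):0 a7@(2,3):1 a8@(2,2):1 a9@(3,3):1 a10@(4,1):0 a11@(5,0):0 a12@(4,3):0 a13@(0,2):1 a14@(0,1):1
t=3: (unchanged — steady state)

.11.
.1.1
..11
00.1
.000
0.00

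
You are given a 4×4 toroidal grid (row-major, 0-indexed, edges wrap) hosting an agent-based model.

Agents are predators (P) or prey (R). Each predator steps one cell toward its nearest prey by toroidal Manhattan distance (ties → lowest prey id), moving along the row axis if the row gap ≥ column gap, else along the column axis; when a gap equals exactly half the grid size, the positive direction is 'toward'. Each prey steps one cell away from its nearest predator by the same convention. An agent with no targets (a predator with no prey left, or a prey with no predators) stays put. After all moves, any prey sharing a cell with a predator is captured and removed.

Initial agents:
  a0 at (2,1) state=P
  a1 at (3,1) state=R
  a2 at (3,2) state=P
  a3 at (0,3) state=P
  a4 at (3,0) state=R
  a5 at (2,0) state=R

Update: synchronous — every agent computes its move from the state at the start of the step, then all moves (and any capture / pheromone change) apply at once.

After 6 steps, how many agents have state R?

t=1: a0@(3,1):P a1@(0,1):R a2@(3,1):P a3@(3,3):P a4@(0,0):R a5@(2,3):R
t=2: a0@(0,1):P a1@(1,1):R a2@(0,1):P a3@(2,3):P a4@(1,0):R a5@(1,3):R
t=3: a0@(1,1):P a1@(2,1):R a2@(1,1):P a3@(1,3):P a4@(2,0):R a5@(0,3):R
t=4: a0@(2,1):P a1@(3,1):R a2@(2,1):P a3@(0,3):P a4@(3,0):R a5@(3,3):R
t=5: a0@(3,1):P a1@(0,1):R a2@(3,1):P a3@(3,3):P a4@(0,0):R a5@(2,3):R
t=6: a0@(0,1):P a1@(1,1):R a2@(0,1):P a3@(2,3):P a4@(1,0):R a5@(1,3):R

3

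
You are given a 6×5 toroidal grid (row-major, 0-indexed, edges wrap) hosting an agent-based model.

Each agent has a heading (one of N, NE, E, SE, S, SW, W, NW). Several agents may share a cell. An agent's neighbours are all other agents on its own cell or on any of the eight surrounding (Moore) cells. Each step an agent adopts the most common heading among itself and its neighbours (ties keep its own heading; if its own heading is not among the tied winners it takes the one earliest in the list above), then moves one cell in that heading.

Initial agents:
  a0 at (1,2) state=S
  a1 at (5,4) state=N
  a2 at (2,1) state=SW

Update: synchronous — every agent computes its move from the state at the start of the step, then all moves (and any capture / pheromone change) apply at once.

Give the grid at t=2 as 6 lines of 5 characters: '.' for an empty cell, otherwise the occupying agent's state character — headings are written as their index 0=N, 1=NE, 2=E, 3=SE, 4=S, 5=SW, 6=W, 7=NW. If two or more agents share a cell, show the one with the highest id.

t=1: a0@(2,2):S a1@(4,4):N a2@(3,0):SW
t=2: a0@(3,2):S a1@(3,4):N a2@(4,4):SW

.....
.....
.....
..4.0
....5
.....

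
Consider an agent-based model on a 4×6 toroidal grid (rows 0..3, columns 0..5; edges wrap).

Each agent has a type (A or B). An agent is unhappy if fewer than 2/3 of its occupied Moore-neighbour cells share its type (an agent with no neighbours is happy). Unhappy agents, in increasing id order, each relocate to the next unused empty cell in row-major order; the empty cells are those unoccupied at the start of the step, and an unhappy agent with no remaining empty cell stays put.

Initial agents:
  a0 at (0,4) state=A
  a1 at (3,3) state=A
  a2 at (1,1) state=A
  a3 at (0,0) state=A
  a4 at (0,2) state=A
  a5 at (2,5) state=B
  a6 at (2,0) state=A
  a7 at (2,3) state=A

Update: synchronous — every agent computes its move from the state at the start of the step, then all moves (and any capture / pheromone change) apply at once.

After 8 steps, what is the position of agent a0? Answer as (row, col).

(0, 4)

t=1: a0@(0,4):A a1@(3,3):A a2@(1,1):A a3@(0,0):A a4@(0,2):A a5@(0,1):B a6@(0,3):A a7@(2,3):A
t=2: a0@(0,4):A a1@(3,3):A a2@(1,1):A a3@(0,5):A a4@(0,2):A a5@(1,0):B a6@(0,3):A a7@(2,3):A
t=3: a0@(0,4):A a1@(3,3):A a2@(0,0):A a3@(0,1):A a4@(0,2):A a5@(1,2):B a6@(0,3):A a7@(2,3):A
t=4: a0@(0,4):A a1@(3,3):A a2@(0,0):A a3@(0,1):A a4@(0,2):A a5@(0,5):B a6@(0,3):A a7@(1,0):A
t=5: a0@(0,4):A a1@(3,3):A a2@(0,0):A a3@(0,1):A a4@(0,2):A a5@(1,1):B a6@(0,3):A a7@(1,0):A
t=6: a0@(0,4):A a1@(3,3):A a2@(0,0):A a3@(0,1):A a4@(0,2):A a5@(0,5):B a6@(0,3):A a7@(1,0):A
t=7: a0@(0,4):A a1@(3,3):A a2@(0,0):A a3@(0,1):A a4@(0,2):A a5@(1,1):B a6@(0,3):A a7@(1,0):A
t=8: a0@(0,4):A a1@(3,3):A a2@(0,0):A a3@(0,1):A a4@(0,2):A a5@(0,5):B a6@(0,3):A a7@(1,0):A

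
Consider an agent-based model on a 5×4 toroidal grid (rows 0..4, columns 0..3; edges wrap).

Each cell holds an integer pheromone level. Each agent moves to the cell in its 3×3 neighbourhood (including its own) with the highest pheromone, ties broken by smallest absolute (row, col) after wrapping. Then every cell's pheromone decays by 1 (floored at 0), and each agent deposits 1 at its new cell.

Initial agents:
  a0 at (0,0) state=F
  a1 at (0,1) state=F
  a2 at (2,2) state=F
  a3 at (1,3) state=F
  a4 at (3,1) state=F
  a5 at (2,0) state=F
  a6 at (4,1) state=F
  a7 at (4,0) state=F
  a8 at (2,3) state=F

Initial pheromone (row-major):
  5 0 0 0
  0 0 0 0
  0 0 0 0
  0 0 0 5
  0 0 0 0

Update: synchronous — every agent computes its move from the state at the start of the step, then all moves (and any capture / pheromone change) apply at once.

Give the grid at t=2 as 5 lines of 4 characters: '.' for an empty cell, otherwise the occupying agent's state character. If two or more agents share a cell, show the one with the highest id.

t=1: a0@(0,0) a1@(0,0) a2@(3,3) a3@(0,0) a4@(2,0) a5@(3,3) a6@(0,0) a7@(0,0) a8@(3,3) | pheromone: 9 0 0 0 / 0 0 0 0 / 1 0 0 0 / 0 0 0 7 / 0 0 0 0
t=2: a0@(0,0) a1@(0,0) a2@(3,3) a3@(0,0) a4@(3,3) a5@(3,3) a6@(0,0) a7@(0,0) a8@(3,3) | pheromone: 13 0 0 0 / 0 0 0 0 / 0 0 0 0 / 0 0 0 10 / 0 0 0 0

F...
....
....
...F
....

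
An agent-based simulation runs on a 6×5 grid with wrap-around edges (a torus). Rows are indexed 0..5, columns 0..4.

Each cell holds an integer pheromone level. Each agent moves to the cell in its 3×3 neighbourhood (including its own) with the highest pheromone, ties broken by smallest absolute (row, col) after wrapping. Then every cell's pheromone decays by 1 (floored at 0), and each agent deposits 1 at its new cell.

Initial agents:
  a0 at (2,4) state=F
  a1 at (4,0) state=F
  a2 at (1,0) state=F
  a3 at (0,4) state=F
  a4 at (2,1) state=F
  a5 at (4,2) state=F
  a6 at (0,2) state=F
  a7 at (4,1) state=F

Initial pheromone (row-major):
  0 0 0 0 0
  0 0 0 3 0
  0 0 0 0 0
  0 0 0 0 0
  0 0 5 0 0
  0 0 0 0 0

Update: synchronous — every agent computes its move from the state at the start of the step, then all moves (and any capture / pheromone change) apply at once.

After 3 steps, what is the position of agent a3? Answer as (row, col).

t=1: a0@(1,3) a1@(3,0) a2@(0,0) a3@(1,3) a4@(1,0) a5@(4,2) a6@(1,3) a7@(4,2) | pheromone: 1 0 0 0 0 / 1 0 0 5 0 / 0 0 0 0 0 / 1 0 0 0 0 / 0 0 6 0 0 / 0 0 0 0 0
t=2: a0@(1,3) a1@(3,0) a2@(0,0) a3@(1,3) a4@(0,0) a5@(4,2) a6@(1,3) a7@(4,2) | pheromone: 2 0 0 0 0 / 0 0 0 7 0 / 0 0 0 0 0 / 1 0 0 0 0 / 0 0 7 0 0 / 0 0 0 0 0
t=3: a0@(1,3) a1@(3,0) a2@(0,0) a3@(1,3) a4@(0,0) a5@(4,2) a6@(1,3) a7@(4,2) | pheromone: 3 0 0 0 0 / 0 0 0 9 0 / 0 0 0 0 0 / 1 0 0 0 0 / 0 0 8 0 0 / 0 0 0 0 0

(1, 3)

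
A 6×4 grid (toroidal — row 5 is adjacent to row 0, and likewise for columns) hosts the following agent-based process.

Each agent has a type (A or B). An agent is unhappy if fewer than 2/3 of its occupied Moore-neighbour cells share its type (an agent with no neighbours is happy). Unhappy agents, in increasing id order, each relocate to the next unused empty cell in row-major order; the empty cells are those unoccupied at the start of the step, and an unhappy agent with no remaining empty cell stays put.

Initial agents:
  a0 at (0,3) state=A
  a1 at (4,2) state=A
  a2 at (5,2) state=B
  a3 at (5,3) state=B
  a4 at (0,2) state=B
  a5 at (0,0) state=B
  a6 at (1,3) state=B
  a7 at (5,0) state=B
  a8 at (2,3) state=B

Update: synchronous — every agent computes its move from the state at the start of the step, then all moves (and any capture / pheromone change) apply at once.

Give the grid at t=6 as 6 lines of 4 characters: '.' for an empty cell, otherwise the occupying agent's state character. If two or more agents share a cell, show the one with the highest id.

t=1: a0@(0,1):A a1@(1,0):A a2@(1,1):B a3@(5,3):B a4@(0,2):B a5@(0,0):B a6@(1,3):B a7@(5,0):B a8@(2,3):B
t=2: a0@(0,3):A a1@(1,2):A a2@(2,0):B a3@(5,3):B a4@(0,2):B a5@(0,0):B a6@(1,3):B a7@(5,0):B a8@(2,1):B
t=3: a0@(0,1):A a1@(1,0):A a2@(2,0):B a3@(5,3):B a4@(1,1):B a5@(0,0):B a6@(2,2):B a7@(5,0):B a8@(2,3):B
t=4: a0@(0,2):A a1@(0,3):A a2@(2,0):B a3@(5,3):B a4@(1,2):B a5@(1,3):B a6@(2,2):B a7@(5,0):B a8@(2,3):B
t=5: a0@(0,0):A a1@(0,1):A a2@(2,0):B a3@(1,0):B a4@(1,1):B a5@(1,3):B a6@(2,2):B a7@(2,1):B a8@(2,3):B
t=6: a0@(0,2):A a1@(0,3):A a2@(2,0):B a3@(1,0):B a4@(1,1):B a5@(1,3):B a6@(2,2):B a7@(2,1):B a8@(2,3):B

..AA
BB.B
BBBB
....
....
....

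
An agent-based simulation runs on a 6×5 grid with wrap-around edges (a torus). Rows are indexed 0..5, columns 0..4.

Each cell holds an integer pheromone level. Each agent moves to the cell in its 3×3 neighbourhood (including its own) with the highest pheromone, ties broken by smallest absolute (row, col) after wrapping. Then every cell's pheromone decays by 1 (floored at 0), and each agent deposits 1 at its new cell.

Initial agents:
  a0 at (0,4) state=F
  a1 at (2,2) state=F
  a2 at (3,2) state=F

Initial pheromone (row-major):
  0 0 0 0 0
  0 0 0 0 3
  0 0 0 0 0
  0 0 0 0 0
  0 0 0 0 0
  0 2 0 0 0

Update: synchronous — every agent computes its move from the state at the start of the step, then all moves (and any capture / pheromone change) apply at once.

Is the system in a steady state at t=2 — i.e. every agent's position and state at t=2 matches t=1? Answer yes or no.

no

t=1: a0@(1,4) a1@(1,1) a2@(2,1) | pheromone: 0 0 0 0 0 / 0 1 0 0 3 / 0 1 0 0 0 / 0 0 0 0 0 / 0 0 0 0 0 / 0 1 0 0 0
t=2: a0@(1,4) a1@(1,1) a2@(1,1) | pheromone: 0 0 0 0 0 / 0 2 0 0 3 / 0 0 0 0 0 / 0 0 0 0 0 / 0 0 0 0 0 / 0 0 0 0 0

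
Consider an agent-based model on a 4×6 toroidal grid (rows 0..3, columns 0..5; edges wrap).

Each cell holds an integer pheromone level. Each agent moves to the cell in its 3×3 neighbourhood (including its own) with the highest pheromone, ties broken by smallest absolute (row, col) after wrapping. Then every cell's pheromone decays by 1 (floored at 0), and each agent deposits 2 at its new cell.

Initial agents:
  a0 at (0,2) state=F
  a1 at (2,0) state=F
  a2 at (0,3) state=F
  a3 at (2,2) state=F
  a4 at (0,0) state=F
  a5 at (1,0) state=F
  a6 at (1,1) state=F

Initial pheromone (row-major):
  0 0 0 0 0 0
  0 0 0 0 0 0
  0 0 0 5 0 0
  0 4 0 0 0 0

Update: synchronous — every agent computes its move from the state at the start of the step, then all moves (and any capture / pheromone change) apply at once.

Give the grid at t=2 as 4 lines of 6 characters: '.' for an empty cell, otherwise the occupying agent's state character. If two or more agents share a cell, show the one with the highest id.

t=1: a0@(3,1) a1@(3,1) a2@(0,2) a3@(2,3) a4@(3,1) a5@(0,0) a6@(0,0) | pheromone: 4 0 2 0 0 0 / 0 0 0 0 0 0 / 0 0 0 6 0 0 / 0 9 0 0 0 0
t=2: a0@(3,1) a1@(3,1) a2@(3,1) a3@(2,3) a4@(3,1) a5@(3,1) a6@(3,1) | pheromone: 3 0 1 0 0 0 / 0 0 0 0 0 0 / 0 0 0 7 0 0 / 0 20 0 0 0 0

......
......
...F..
.F....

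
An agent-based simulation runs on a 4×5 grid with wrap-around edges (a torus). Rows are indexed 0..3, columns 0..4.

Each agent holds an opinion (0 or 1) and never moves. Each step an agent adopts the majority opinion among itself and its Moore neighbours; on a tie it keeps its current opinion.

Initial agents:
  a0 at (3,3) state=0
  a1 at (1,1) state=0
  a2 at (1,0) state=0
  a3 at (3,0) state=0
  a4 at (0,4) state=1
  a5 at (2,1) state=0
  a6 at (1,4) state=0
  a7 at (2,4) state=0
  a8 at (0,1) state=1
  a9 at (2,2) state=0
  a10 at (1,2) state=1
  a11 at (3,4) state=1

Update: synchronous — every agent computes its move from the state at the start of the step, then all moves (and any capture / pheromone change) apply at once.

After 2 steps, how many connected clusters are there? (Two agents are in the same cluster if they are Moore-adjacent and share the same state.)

1

t=1: a0@(3,3):0 a1@(1,1):0 a2@(1,0):0 a3@(3,0):0 a4@(0,4):0 a5@(2,1):0 a6@(1,4):0 a7@(2,4):0 a8@(0,1):0 a9@(2,2):0 a10@(1,2):0 a11@(3,4):0
t=2: (unchanged — steady state)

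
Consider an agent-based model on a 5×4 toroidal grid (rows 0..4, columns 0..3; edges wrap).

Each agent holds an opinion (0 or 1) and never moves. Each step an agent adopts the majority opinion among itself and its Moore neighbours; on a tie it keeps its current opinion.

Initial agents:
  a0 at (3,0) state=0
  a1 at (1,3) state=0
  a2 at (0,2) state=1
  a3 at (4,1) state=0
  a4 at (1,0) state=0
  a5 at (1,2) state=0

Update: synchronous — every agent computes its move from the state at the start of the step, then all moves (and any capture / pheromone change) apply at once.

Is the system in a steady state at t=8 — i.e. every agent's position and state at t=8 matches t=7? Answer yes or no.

yes

t=1: a0@(3,0):0 a1@(1,3):0 a2@(0,2):0 a3@(4,1):0 a4@(1,0):0 a5@(1,2):0
t=2: (unchanged — steady state)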